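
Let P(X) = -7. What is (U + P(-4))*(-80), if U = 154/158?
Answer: 38080/79 ≈ 482.03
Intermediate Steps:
U = 77/79 (U = 154*(1/158) = 77/79 ≈ 0.97468)
(U + P(-4))*(-80) = (77/79 - 7)*(-80) = -476/79*(-80) = 38080/79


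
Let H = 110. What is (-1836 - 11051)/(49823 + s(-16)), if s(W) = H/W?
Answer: -103096/398529 ≈ -0.25869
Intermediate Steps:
s(W) = 110/W
(-1836 - 11051)/(49823 + s(-16)) = (-1836 - 11051)/(49823 + 110/(-16)) = -12887/(49823 + 110*(-1/16)) = -12887/(49823 - 55/8) = -12887/398529/8 = -12887*8/398529 = -103096/398529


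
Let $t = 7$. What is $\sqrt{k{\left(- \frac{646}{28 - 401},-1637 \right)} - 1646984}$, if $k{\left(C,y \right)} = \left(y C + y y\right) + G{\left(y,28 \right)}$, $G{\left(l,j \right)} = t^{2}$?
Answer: $\frac{2 \sqrt{35825678335}}{373} \approx 1014.9$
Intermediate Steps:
$G{\left(l,j \right)} = 49$ ($G{\left(l,j \right)} = 7^{2} = 49$)
$k{\left(C,y \right)} = 49 + y^{2} + C y$ ($k{\left(C,y \right)} = \left(y C + y y\right) + 49 = \left(C y + y^{2}\right) + 49 = \left(y^{2} + C y\right) + 49 = 49 + y^{2} + C y$)
$\sqrt{k{\left(- \frac{646}{28 - 401},-1637 \right)} - 1646984} = \sqrt{\left(49 + \left(-1637\right)^{2} + - \frac{646}{28 - 401} \left(-1637\right)\right) - 1646984} = \sqrt{\left(49 + 2679769 + - \frac{646}{-373} \left(-1637\right)\right) - 1646984} = \sqrt{\left(49 + 2679769 + \left(-646\right) \left(- \frac{1}{373}\right) \left(-1637\right)\right) - 1646984} = \sqrt{\left(49 + 2679769 + \frac{646}{373} \left(-1637\right)\right) - 1646984} = \sqrt{\left(49 + 2679769 - \frac{1057502}{373}\right) - 1646984} = \sqrt{\frac{998514612}{373} - 1646984} = \sqrt{\frac{384189580}{373}} = \frac{2 \sqrt{35825678335}}{373}$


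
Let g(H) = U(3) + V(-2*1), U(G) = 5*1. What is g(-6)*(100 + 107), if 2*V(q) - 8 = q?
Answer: 1656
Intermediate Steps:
V(q) = 4 + q/2
U(G) = 5
g(H) = 8 (g(H) = 5 + (4 + (-2*1)/2) = 5 + (4 + (½)*(-2)) = 5 + (4 - 1) = 5 + 3 = 8)
g(-6)*(100 + 107) = 8*(100 + 107) = 8*207 = 1656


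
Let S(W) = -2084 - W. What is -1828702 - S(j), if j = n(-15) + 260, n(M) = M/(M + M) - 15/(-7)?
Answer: -25568975/14 ≈ -1.8264e+6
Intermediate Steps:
n(M) = 37/14 (n(M) = M/((2*M)) - 15*(-⅐) = M*(1/(2*M)) + 15/7 = ½ + 15/7 = 37/14)
j = 3677/14 (j = 37/14 + 260 = 3677/14 ≈ 262.64)
-1828702 - S(j) = -1828702 - (-2084 - 1*3677/14) = -1828702 - (-2084 - 3677/14) = -1828702 - 1*(-32853/14) = -1828702 + 32853/14 = -25568975/14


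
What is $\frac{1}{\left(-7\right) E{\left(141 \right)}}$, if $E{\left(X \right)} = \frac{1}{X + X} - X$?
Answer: $\frac{282}{278327} \approx 0.0010132$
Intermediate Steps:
$E{\left(X \right)} = \frac{1}{2 X} - X$
$\frac{1}{\left(-7\right) E{\left(141 \right)}} = \frac{1}{\left(-7\right) \left(\frac{1}{2 \cdot 141} - 141\right)} = \frac{1}{\left(-7\right) \left(\frac{1}{2} \cdot \frac{1}{141} - 141\right)} = \frac{1}{\left(-7\right) \left(\frac{1}{282} - 141\right)} = \frac{1}{\left(-7\right) \left(- \frac{39761}{282}\right)} = \frac{1}{\frac{278327}{282}} = \frac{282}{278327}$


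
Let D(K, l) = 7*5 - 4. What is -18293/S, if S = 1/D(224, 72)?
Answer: -567083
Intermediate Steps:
D(K, l) = 31 (D(K, l) = 35 - 4 = 31)
S = 1/31 ≈ 0.032258
-18293/S = -18293/1/31 = -18293*31 = -567083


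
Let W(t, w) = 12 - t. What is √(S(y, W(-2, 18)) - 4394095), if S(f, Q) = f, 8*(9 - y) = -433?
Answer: I*√70304510/4 ≈ 2096.2*I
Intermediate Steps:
y = 505/8 (y = 9 - ⅛*(-433) = 9 + 433/8 = 505/8 ≈ 63.125)
√(S(y, W(-2, 18)) - 4394095) = √(505/8 - 4394095) = √(-35152255/8) = I*√70304510/4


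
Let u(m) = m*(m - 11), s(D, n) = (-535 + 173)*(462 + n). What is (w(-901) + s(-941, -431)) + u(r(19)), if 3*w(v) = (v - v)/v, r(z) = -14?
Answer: -10872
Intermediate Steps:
s(D, n) = -167244 - 362*n (s(D, n) = -362*(462 + n) = -167244 - 362*n)
w(v) = 0 (w(v) = ((v - v)/v)/3 = (0/v)/3 = (⅓)*0 = 0)
u(m) = m*(-11 + m)
(w(-901) + s(-941, -431)) + u(r(19)) = (0 + (-167244 - 362*(-431))) - 14*(-11 - 14) = (0 + (-167244 + 156022)) - 14*(-25) = (0 - 11222) + 350 = -11222 + 350 = -10872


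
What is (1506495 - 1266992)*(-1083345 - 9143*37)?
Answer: -340486086908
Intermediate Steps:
(1506495 - 1266992)*(-1083345 - 9143*37) = 239503*(-1083345 - 338291) = 239503*(-1421636) = -340486086908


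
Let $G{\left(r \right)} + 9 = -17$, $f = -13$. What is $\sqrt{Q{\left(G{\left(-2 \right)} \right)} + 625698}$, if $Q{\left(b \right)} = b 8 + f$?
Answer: $\sqrt{625477} \approx 790.87$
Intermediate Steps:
$G{\left(r \right)} = -26$ ($G{\left(r \right)} = -9 - 17 = -26$)
$Q{\left(b \right)} = -13 + 8 b$ ($Q{\left(b \right)} = b 8 - 13 = 8 b - 13 = -13 + 8 b$)
$\sqrt{Q{\left(G{\left(-2 \right)} \right)} + 625698} = \sqrt{\left(-13 + 8 \left(-26\right)\right) + 625698} = \sqrt{\left(-13 - 208\right) + 625698} = \sqrt{-221 + 625698} = \sqrt{625477}$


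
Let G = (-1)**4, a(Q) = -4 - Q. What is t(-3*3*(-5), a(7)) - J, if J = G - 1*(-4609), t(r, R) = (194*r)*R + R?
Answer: -100651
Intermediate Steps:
G = 1
t(r, R) = R + 194*R*r (t(r, R) = 194*R*r + R = R + 194*R*r)
J = 4610 (J = 1 - 1*(-4609) = 1 + 4609 = 4610)
t(-3*3*(-5), a(7)) - J = (-4 - 1*7)*(1 + 194*(-3*3*(-5))) - 1*4610 = (-4 - 7)*(1 + 194*(-9*(-5))) - 4610 = -11*(1 + 194*45) - 4610 = -11*(1 + 8730) - 4610 = -11*8731 - 4610 = -96041 - 4610 = -100651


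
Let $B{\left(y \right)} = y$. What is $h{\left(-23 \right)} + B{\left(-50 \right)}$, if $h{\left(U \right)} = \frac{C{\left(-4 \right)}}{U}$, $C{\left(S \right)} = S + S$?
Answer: $- \frac{1142}{23} \approx -49.652$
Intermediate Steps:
$C{\left(S \right)} = 2 S$
$h{\left(U \right)} = - \frac{8}{U}$ ($h{\left(U \right)} = \frac{2 \left(-4\right)}{U} = - \frac{8}{U}$)
$h{\left(-23 \right)} + B{\left(-50 \right)} = - \frac{8}{-23} - 50 = \left(-8\right) \left(- \frac{1}{23}\right) - 50 = \frac{8}{23} - 50 = - \frac{1142}{23}$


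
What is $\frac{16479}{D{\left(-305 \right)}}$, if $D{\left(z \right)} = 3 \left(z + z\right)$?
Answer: $- \frac{5493}{610} \approx -9.0049$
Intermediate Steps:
$D{\left(z \right)} = 6 z$ ($D{\left(z \right)} = 3 \cdot 2 z = 6 z$)
$\frac{16479}{D{\left(-305 \right)}} = \frac{16479}{6 \left(-305\right)} = \frac{16479}{-1830} = 16479 \left(- \frac{1}{1830}\right) = - \frac{5493}{610}$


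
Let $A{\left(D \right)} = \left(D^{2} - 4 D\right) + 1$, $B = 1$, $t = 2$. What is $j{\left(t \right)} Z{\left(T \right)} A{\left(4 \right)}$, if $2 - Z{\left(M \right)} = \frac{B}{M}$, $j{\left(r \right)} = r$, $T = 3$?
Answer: $\frac{10}{3} \approx 3.3333$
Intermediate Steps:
$Z{\left(M \right)} = 2 - \frac{1}{M}$ ($Z{\left(M \right)} = 2 - 1 \frac{1}{M} = 2 - \frac{1}{M}$)
$A{\left(D \right)} = 1 + D^{2} - 4 D$
$j{\left(t \right)} Z{\left(T \right)} A{\left(4 \right)} = 2 \left(2 - \frac{1}{3}\right) \left(1 + 4^{2} - 16\right) = 2 \left(2 - \frac{1}{3}\right) \left(1 + 16 - 16\right) = 2 \left(2 - \frac{1}{3}\right) 1 = 2 \cdot \frac{5}{3} \cdot 1 = \frac{10}{3} \cdot 1 = \frac{10}{3}$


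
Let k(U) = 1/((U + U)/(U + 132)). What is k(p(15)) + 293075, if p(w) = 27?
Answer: 5275403/18 ≈ 2.9308e+5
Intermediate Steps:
k(U) = (132 + U)/(2*U) (k(U) = 1/((2*U)/(132 + U)) = 1/(2*U/(132 + U)) = (132 + U)/(2*U))
k(p(15)) + 293075 = (1/2)*(132 + 27)/27 + 293075 = (1/2)*(1/27)*159 + 293075 = 53/18 + 293075 = 5275403/18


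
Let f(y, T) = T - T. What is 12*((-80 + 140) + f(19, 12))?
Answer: 720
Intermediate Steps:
f(y, T) = 0
12*((-80 + 140) + f(19, 12)) = 12*((-80 + 140) + 0) = 12*(60 + 0) = 12*60 = 720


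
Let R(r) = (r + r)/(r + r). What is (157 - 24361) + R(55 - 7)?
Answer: -24203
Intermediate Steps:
R(r) = 1 (R(r) = (2*r)/((2*r)) = (2*r)*(1/(2*r)) = 1)
(157 - 24361) + R(55 - 7) = (157 - 24361) + 1 = -24204 + 1 = -24203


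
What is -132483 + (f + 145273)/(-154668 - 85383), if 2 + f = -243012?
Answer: -4543225556/34293 ≈ -1.3248e+5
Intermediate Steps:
f = -243014 (f = -2 - 243012 = -243014)
-132483 + (f + 145273)/(-154668 - 85383) = -132483 + (-243014 + 145273)/(-154668 - 85383) = -132483 - 97741/(-240051) = -132483 - 97741*(-1/240051) = -132483 + 13963/34293 = -4543225556/34293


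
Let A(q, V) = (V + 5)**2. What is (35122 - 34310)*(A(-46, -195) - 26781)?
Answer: 7567028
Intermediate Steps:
A(q, V) = (5 + V)**2
(35122 - 34310)*(A(-46, -195) - 26781) = (35122 - 34310)*((5 - 195)**2 - 26781) = 812*((-190)**2 - 26781) = 812*(36100 - 26781) = 812*9319 = 7567028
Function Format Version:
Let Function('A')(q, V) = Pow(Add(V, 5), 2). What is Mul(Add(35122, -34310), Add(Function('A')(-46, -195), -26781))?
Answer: 7567028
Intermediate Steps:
Function('A')(q, V) = Pow(Add(5, V), 2)
Mul(Add(35122, -34310), Add(Function('A')(-46, -195), -26781)) = Mul(Add(35122, -34310), Add(Pow(Add(5, -195), 2), -26781)) = Mul(812, Add(Pow(-190, 2), -26781)) = Mul(812, Add(36100, -26781)) = Mul(812, 9319) = 7567028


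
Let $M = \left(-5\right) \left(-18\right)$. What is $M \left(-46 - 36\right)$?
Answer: $-7380$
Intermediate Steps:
$M = 90$
$M \left(-46 - 36\right) = 90 \left(-46 - 36\right) = 90 \left(-82\right) = -7380$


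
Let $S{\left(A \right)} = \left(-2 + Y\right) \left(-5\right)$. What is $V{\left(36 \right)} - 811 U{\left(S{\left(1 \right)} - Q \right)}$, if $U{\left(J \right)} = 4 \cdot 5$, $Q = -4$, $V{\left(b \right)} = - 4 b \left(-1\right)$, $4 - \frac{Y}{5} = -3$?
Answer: $-16076$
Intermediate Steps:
$Y = 35$ ($Y = 20 - -15 = 20 + 15 = 35$)
$V{\left(b \right)} = 4 b$
$S{\left(A \right)} = -165$ ($S{\left(A \right)} = \left(-2 + 35\right) \left(-5\right) = 33 \left(-5\right) = -165$)
$U{\left(J \right)} = 20$
$V{\left(36 \right)} - 811 U{\left(S{\left(1 \right)} - Q \right)} = 4 \cdot 36 - 16220 = 144 - 16220 = -16076$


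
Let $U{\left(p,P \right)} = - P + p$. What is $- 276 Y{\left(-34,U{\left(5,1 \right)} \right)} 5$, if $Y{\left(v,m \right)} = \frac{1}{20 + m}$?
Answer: $- \frac{115}{2} \approx -57.5$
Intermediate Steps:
$U{\left(p,P \right)} = p - P$
$- 276 Y{\left(-34,U{\left(5,1 \right)} \right)} 5 = - 276 \frac{1}{20 + \left(5 - 1\right)} 5 = - 276 \frac{1}{20 + 4} \cdot 5 = - 276 \cdot \frac{1}{24} \cdot 5 = \left(-276\right) \frac{5}{24} = - \frac{115}{2}$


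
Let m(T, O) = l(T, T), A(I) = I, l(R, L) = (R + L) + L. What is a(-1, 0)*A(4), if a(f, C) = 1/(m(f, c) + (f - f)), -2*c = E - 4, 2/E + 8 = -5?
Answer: -4/3 ≈ -1.3333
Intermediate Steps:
l(R, L) = R + 2*L (l(R, L) = (L + R) + L = R + 2*L)
E = -2/13 (E = 2/(-8 - 5) = 2/(-13) = 2*(-1/13) = -2/13 ≈ -0.15385)
c = 27/13 (c = -(-2/13 - 4)/2 = -½*(-54/13) = 27/13 ≈ 2.0769)
m(T, O) = 3*T (m(T, O) = T + 2*T = 3*T)
a(f, C) = 1/(3*f) (a(f, C) = 1/(3*f + (f - f)) = 1/(3*f + 0) = 1/(3*f))
a(-1, 0)*A(4) = ((⅓)/(-1))*4 = ((⅓)*(-1))*4 = -⅓*4 = -4/3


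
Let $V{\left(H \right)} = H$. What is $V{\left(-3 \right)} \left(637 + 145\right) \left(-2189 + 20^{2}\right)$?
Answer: $4196994$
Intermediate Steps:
$V{\left(-3 \right)} \left(637 + 145\right) \left(-2189 + 20^{2}\right) = - 3 \left(637 + 145\right) \left(-2189 + 20^{2}\right) = - 3 \cdot 782 \left(-2189 + 400\right) = - 3 \cdot 782 \left(-1789\right) = \left(-3\right) \left(-1398998\right) = 4196994$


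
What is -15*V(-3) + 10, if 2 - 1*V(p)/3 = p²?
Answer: 325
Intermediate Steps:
V(p) = 6 - 3*p²
-15*V(-3) + 10 = -15*(6 - 3*(-3)²) + 10 = -15*(6 - 3*9) + 10 = -15*(6 - 27) + 10 = -15*(-21) + 10 = 315 + 10 = 325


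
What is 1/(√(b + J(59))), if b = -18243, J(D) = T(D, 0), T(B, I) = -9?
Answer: -I*√3/234 ≈ -0.0074019*I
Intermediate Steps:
J(D) = -9
1/(√(b + J(59))) = 1/(√(-18243 - 9)) = 1/(√(-18252)) = 1/(78*I*√3) = -I*√3/234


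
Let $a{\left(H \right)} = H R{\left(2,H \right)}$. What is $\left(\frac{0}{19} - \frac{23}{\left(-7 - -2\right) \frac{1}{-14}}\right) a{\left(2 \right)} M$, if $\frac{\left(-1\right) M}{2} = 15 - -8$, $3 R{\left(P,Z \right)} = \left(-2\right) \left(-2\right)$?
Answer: $\frac{118496}{15} \approx 7899.7$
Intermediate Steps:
$R{\left(P,Z \right)} = \frac{4}{3}$ ($R{\left(P,Z \right)} = \frac{\left(-2\right) \left(-2\right)}{3} = \frac{1}{3} \cdot 4 = \frac{4}{3}$)
$a{\left(H \right)} = \frac{4 H}{3}$ ($a{\left(H \right)} = H \frac{4}{3} = \frac{4 H}{3}$)
$M = -46$ ($M = - 2 \left(15 - -8\right) = - 2 \left(15 + 8\right) = \left(-2\right) 23 = -46$)
$\left(\frac{0}{19} - \frac{23}{\left(-7 - -2\right) \frac{1}{-14}}\right) a{\left(2 \right)} M = \left(\frac{0}{19} - \frac{23}{\left(-7 - -2\right) \frac{1}{-14}}\right) \frac{4}{3} \cdot 2 \left(-46\right) = \left(0 \cdot \frac{1}{19} - \frac{23}{\left(-7 + 2\right) \left(- \frac{1}{14}\right)}\right) \frac{8}{3} \left(-46\right) = \left(0 - \frac{23}{\left(-5\right) \left(- \frac{1}{14}\right)}\right) \frac{8}{3} \left(-46\right) = \left(0 - \frac{23}{\frac{5}{14}}\right) \frac{8}{3} \left(-46\right) = \left(0 - \frac{322}{5}\right) \frac{8}{3} \left(-46\right) = \left(- \frac{322}{5}\right) \frac{8}{3} \left(-46\right) = \left(- \frac{2576}{15}\right) \left(-46\right) = \frac{118496}{15}$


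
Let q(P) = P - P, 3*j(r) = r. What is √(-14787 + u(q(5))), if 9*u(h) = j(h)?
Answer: 3*I*√1643 ≈ 121.6*I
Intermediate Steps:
j(r) = r/3
q(P) = 0
u(h) = h/27 (u(h) = (h/3)/9 = h/27)
√(-14787 + u(q(5))) = √(-14787 + (1/27)*0) = √(-14787 + 0) = √(-14787) = 3*I*√1643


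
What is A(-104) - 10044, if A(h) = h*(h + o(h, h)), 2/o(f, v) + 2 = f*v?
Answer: 4174100/5407 ≈ 771.98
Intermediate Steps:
o(f, v) = 2/(-2 + f*v)
A(h) = h*(h + 2/(-2 + h²)) (A(h) = h*(h + 2/(-2 + h*h)) = h*(h + 2/(-2 + h²)))
A(-104) - 10044 = -104*(2 - 104*(-2 + (-104)²))/(-2 + (-104)²) - 10044 = -104*(2 - 104*(-2 + 10816))/(-2 + 10816) - 10044 = -104*(2 - 104*10814)/10814 - 10044 = -104*1/10814*(2 - 1124656) - 10044 = -104*1/10814*(-1124654) - 10044 = 58482008/5407 - 10044 = 4174100/5407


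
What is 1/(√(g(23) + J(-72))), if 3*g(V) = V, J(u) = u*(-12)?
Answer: √7845/2615 ≈ 0.033871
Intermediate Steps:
J(u) = -12*u
g(V) = V/3
1/(√(g(23) + J(-72))) = 1/(√((⅓)*23 - 12*(-72))) = 1/(√(23/3 + 864)) = 1/(√(2615/3)) = 1/(√7845/3) = √7845/2615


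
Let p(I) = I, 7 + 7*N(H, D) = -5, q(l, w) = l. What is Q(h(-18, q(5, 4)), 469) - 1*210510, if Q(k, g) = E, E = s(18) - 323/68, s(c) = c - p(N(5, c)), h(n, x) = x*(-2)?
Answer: -5893861/28 ≈ -2.1050e+5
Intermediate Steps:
N(H, D) = -12/7 (N(H, D) = -1 + (⅐)*(-5) = -1 - 5/7 = -12/7)
h(n, x) = -2*x
s(c) = 12/7 + c (s(c) = c - 1*(-12/7) = c + 12/7 = 12/7 + c)
E = 419/28 (E = (12/7 + 18) - 323/68 = 138/7 - 323/68 = 138/7 - 1*19/4 = 138/7 - 19/4 = 419/28 ≈ 14.964)
Q(k, g) = 419/28
Q(h(-18, q(5, 4)), 469) - 1*210510 = 419/28 - 1*210510 = 419/28 - 210510 = -5893861/28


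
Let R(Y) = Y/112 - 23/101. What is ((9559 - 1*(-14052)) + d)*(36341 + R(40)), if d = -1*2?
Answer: 1213180502413/1414 ≈ 8.5798e+8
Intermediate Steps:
R(Y) = -23/101 + Y/112 (R(Y) = Y*(1/112) - 23*1/101 = Y/112 - 23/101 = -23/101 + Y/112)
d = -2
((9559 - 1*(-14052)) + d)*(36341 + R(40)) = ((9559 - 1*(-14052)) - 2)*(36341 + (-23/101 + (1/112)*40)) = ((9559 + 14052) - 2)*(36341 + (-23/101 + 5/14)) = (23611 - 2)*(36341 + 183/1414) = 23609*(51386357/1414) = 1213180502413/1414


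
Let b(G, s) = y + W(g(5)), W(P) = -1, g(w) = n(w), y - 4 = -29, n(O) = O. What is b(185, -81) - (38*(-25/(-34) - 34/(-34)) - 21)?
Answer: -1206/17 ≈ -70.941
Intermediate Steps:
y = -25 (y = 4 - 29 = -25)
g(w) = w
b(G, s) = -26 (b(G, s) = -25 - 1 = -26)
b(185, -81) - (38*(-25/(-34) - 34/(-34)) - 21) = -26 - (38*(-25/(-34) - 34/(-34)) - 21) = -26 - (38*(-25*(-1/34) - 34*(-1/34)) - 21) = -26 - (38*(25/34 + 1) - 21) = -26 - (38*(59/34) - 21) = -26 - (1121/17 - 21) = -26 - 1*764/17 = -26 - 764/17 = -1206/17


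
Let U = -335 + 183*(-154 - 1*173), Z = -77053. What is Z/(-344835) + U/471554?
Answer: 7791929701/81304161795 ≈ 0.095837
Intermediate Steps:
U = -60176 (U = -335 + 183*(-154 - 173) = -335 + 183*(-327) = -335 - 59841 = -60176)
Z/(-344835) + U/471554 = -77053/(-344835) - 60176/471554 = -77053*(-1/344835) - 60176*1/471554 = 77053/344835 - 30088/235777 = 7791929701/81304161795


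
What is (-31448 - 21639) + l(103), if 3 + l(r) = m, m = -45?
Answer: -53135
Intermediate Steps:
l(r) = -48 (l(r) = -3 - 45 = -48)
(-31448 - 21639) + l(103) = (-31448 - 21639) - 48 = -53087 - 48 = -53135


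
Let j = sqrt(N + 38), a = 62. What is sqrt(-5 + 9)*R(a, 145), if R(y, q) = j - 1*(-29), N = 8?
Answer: 58 + 2*sqrt(46) ≈ 71.565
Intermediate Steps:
j = sqrt(46) (j = sqrt(8 + 38) = sqrt(46) ≈ 6.7823)
R(y, q) = 29 + sqrt(46) (R(y, q) = sqrt(46) - 1*(-29) = sqrt(46) + 29 = 29 + sqrt(46))
sqrt(-5 + 9)*R(a, 145) = sqrt(-5 + 9)*(29 + sqrt(46)) = sqrt(4)*(29 + sqrt(46)) = 2*(29 + sqrt(46)) = 58 + 2*sqrt(46)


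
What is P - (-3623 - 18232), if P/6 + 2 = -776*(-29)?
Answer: 156867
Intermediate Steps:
P = 135012 (P = -12 + 6*(-776*(-29)) = -12 + 6*22504 = -12 + 135024 = 135012)
P - (-3623 - 18232) = 135012 - (-3623 - 18232) = 135012 - 1*(-21855) = 135012 + 21855 = 156867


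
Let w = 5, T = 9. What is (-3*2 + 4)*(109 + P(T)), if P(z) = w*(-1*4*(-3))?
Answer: -338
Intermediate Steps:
P(z) = 60 (P(z) = 5*(-1*4*(-3)) = 5*(-4*(-3)) = 5*12 = 60)
(-3*2 + 4)*(109 + P(T)) = (-3*2 + 4)*(109 + 60) = (-6 + 4)*169 = -2*169 = -338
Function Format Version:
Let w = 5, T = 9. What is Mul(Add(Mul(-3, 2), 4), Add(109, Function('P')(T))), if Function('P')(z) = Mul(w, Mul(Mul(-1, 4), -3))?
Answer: -338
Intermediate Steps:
Function('P')(z) = 60 (Function('P')(z) = Mul(5, Mul(Mul(-1, 4), -3)) = Mul(5, Mul(-4, -3)) = Mul(5, 12) = 60)
Mul(Add(Mul(-3, 2), 4), Add(109, Function('P')(T))) = Mul(Add(Mul(-3, 2), 4), Add(109, 60)) = Mul(Add(-6, 4), 169) = Mul(-2, 169) = -338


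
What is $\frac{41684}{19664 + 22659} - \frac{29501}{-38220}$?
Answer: $\frac{2841733303}{1617585060} \approx 1.7568$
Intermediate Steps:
$\frac{41684}{19664 + 22659} - \frac{29501}{-38220} = \frac{41684}{42323} - - \frac{29501}{38220} = 41684 \cdot \frac{1}{42323} + \frac{29501}{38220} = \frac{41684}{42323} + \frac{29501}{38220} = \frac{2841733303}{1617585060}$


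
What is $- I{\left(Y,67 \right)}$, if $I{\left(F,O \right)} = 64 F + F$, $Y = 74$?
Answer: $-4810$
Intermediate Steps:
$I{\left(F,O \right)} = 65 F$
$- I{\left(Y,67 \right)} = - 65 \cdot 74 = \left(-1\right) 4810 = -4810$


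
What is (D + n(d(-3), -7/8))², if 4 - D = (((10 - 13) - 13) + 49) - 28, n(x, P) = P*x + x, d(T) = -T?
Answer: 25/64 ≈ 0.39063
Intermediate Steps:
n(x, P) = x + P*x
D = -1 (D = 4 - ((((10 - 13) - 13) + 49) - 28) = 4 - (((-3 - 13) + 49) - 28) = 4 - ((-16 + 49) - 28) = 4 - (33 - 28) = 4 - 1*5 = 4 - 5 = -1)
(D + n(d(-3), -7/8))² = (-1 + (-1*(-3))*(1 - 7/8))² = (-1 + 3*(1 - 7*⅛))² = (-1 + 3*(1 - 7/8))² = (-1 + 3*(⅛))² = (-1 + 3/8)² = (-5/8)² = 25/64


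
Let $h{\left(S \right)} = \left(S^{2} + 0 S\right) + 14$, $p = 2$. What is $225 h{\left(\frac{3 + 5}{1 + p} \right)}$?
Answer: $4750$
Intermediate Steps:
$h{\left(S \right)} = 14 + S^{2}$ ($h{\left(S \right)} = \left(S^{2} + 0\right) + 14 = S^{2} + 14 = 14 + S^{2}$)
$225 h{\left(\frac{3 + 5}{1 + p} \right)} = 225 \left(14 + \left(\frac{3 + 5}{1 + 2}\right)^{2}\right) = 225 \left(14 + \left(\frac{8}{3}\right)^{2}\right) = 225 \left(14 + \frac{64}{9}\right) = 225 \cdot \frac{190}{9} = 4750$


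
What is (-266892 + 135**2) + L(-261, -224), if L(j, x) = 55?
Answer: -248612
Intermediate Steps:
(-266892 + 135**2) + L(-261, -224) = (-266892 + 135**2) + 55 = (-266892 + 18225) + 55 = -248667 + 55 = -248612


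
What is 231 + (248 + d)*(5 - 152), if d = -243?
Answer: -504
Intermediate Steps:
231 + (248 + d)*(5 - 152) = 231 + (248 - 243)*(5 - 152) = 231 + 5*(-147) = 231 - 735 = -504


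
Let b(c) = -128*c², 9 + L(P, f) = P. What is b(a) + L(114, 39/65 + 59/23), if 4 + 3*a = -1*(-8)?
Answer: -1103/9 ≈ -122.56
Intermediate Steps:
L(P, f) = -9 + P
a = 4/3 (a = -4/3 + (-1*(-8))/3 = -4/3 + (⅓)*8 = -4/3 + 8/3 = 4/3 ≈ 1.3333)
b(a) + L(114, 39/65 + 59/23) = -128*(4/3)² + (-9 + 114) = -128*16/9 + 105 = -2048/9 + 105 = -1103/9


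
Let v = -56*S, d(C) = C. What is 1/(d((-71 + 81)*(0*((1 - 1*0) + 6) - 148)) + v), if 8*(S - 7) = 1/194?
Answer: -194/363175 ≈ -0.00053418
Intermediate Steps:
S = 10865/1552 (S = 7 + (⅛)/194 = 7 + (⅛)*(1/194) = 7 + 1/1552 = 10865/1552 ≈ 7.0006)
v = -76055/194 (v = -56*10865/1552 = -76055/194 ≈ -392.04)
1/(d((-71 + 81)*(0*((1 - 1*0) + 6) - 148)) + v) = 1/((-71 + 81)*(0*((1 - 1*0) + 6) - 148) - 76055/194) = 1/(10*(0*((1 + 0) + 6) - 148) - 76055/194) = 1/(10*(0*(1 + 6) - 148) - 76055/194) = 1/(10*(0*7 - 148) - 76055/194) = 1/(10*(0 - 148) - 76055/194) = 1/(10*(-148) - 76055/194) = 1/(-1480 - 76055/194) = 1/(-363175/194) = -194/363175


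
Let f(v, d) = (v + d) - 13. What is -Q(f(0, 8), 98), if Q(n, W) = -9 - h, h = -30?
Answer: -21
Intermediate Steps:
f(v, d) = -13 + d + v (f(v, d) = (d + v) - 13 = -13 + d + v)
Q(n, W) = 21 (Q(n, W) = -9 - 1*(-30) = -9 + 30 = 21)
-Q(f(0, 8), 98) = -1*21 = -21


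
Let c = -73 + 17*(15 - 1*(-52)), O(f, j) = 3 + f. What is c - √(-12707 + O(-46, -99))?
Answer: 1066 - 5*I*√510 ≈ 1066.0 - 112.92*I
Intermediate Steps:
c = 1066 (c = -73 + 17*(15 + 52) = -73 + 17*67 = -73 + 1139 = 1066)
c - √(-12707 + O(-46, -99)) = 1066 - √(-12707 + (3 - 46)) = 1066 - √(-12707 - 43) = 1066 - √(-12750) = 1066 - 5*I*√510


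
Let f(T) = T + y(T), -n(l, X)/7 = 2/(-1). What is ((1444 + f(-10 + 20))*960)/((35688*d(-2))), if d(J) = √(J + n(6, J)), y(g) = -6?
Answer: 28960*√3/4461 ≈ 11.244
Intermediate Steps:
n(l, X) = 14 (n(l, X) = -14/(-1) = -14*(-1) = -7*(-2) = 14)
d(J) = √(14 + J) (d(J) = √(J + 14) = √(14 + J))
f(T) = -6 + T (f(T) = T - 6 = -6 + T)
((1444 + f(-10 + 20))*960)/((35688*d(-2))) = ((1444 + (-6 + (-10 + 20)))*960)/((35688*√(14 - 2))) = ((1444 + (-6 + 10))*960)/((35688*√12)) = ((1444 + 4)*960)/((35688*(2*√3))) = (1448*960)/((71376*√3)) = 1390080*(√3/214128) = 28960*√3/4461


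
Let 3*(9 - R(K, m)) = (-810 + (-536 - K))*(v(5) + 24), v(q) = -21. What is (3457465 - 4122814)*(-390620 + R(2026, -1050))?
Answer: 257649081411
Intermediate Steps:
R(K, m) = 1355 + K (R(K, m) = 9 - (-810 + (-536 - K))*(-21 + 24)/3 = 9 - (-1346 - K)*3/3 = 9 - (-4038 - 3*K)/3 = 9 + (1346 + K) = 1355 + K)
(3457465 - 4122814)*(-390620 + R(2026, -1050)) = (3457465 - 4122814)*(-390620 + (1355 + 2026)) = -665349*(-390620 + 3381) = -665349*(-387239) = 257649081411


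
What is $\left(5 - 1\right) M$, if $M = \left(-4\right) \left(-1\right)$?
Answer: $16$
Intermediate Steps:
$M = 4$
$\left(5 - 1\right) M = \left(5 - 1\right) 4 = 4 \cdot 4 = 16$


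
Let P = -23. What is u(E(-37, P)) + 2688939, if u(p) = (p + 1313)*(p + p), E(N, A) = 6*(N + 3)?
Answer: 2236467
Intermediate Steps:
E(N, A) = 18 + 6*N (E(N, A) = 6*(3 + N) = 18 + 6*N)
u(p) = 2*p*(1313 + p) (u(p) = (1313 + p)*(2*p) = 2*p*(1313 + p))
u(E(-37, P)) + 2688939 = 2*(18 + 6*(-37))*(1313 + (18 + 6*(-37))) + 2688939 = 2*(18 - 222)*(1313 + (18 - 222)) + 2688939 = 2*(-204)*(1313 - 204) + 2688939 = 2*(-204)*1109 + 2688939 = -452472 + 2688939 = 2236467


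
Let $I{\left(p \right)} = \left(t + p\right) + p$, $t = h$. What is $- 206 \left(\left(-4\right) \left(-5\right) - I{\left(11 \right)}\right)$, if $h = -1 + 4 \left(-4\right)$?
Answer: $-3090$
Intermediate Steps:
$h = -17$ ($h = -1 - 16 = -17$)
$t = -17$
$I{\left(p \right)} = -17 + 2 p$ ($I{\left(p \right)} = \left(-17 + p\right) + p = -17 + 2 p$)
$- 206 \left(\left(-4\right) \left(-5\right) - I{\left(11 \right)}\right) = - 206 \left(\left(-4\right) \left(-5\right) - \left(-17 + 2 \cdot 11\right)\right) = - 206 \left(20 - \left(-17 + 22\right)\right) = - 206 \left(20 - 5\right) = \left(-206\right) 15 = -3090$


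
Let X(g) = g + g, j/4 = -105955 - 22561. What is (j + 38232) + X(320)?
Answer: -475192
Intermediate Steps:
j = -514064 (j = 4*(-105955 - 22561) = 4*(-128516) = -514064)
X(g) = 2*g
(j + 38232) + X(320) = (-514064 + 38232) + 2*320 = -475832 + 640 = -475192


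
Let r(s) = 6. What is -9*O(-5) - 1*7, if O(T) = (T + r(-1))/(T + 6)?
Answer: -16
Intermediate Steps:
O(T) = 1 (O(T) = (T + 6)/(T + 6) = (6 + T)/(6 + T) = 1)
-9*O(-5) - 1*7 = -9*1 - 1*7 = -9 - 7 = -16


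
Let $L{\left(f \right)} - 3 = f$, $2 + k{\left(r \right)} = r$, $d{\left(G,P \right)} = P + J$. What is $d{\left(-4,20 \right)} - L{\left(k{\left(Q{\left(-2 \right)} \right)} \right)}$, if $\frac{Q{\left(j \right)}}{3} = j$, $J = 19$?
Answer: $44$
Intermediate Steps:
$d{\left(G,P \right)} = 19 + P$ ($d{\left(G,P \right)} = P + 19 = 19 + P$)
$Q{\left(j \right)} = 3 j$
$k{\left(r \right)} = -2 + r$
$L{\left(f \right)} = 3 + f$
$d{\left(-4,20 \right)} - L{\left(k{\left(Q{\left(-2 \right)} \right)} \right)} = \left(19 + 20\right) - \left(3 + \left(-2 + 3 \left(-2\right)\right)\right) = 39 - \left(3 - 8\right) = 39 - -5 = 39 + 5 = 44$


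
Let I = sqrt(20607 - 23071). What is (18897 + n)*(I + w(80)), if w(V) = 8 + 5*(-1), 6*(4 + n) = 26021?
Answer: 139379/2 + 278758*I*sqrt(154)/3 ≈ 69690.0 + 1.1531e+6*I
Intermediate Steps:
n = 25997/6 (n = -4 + (1/6)*26021 = -4 + 26021/6 = 25997/6 ≈ 4332.8)
I = 4*I*sqrt(154) (I = sqrt(-2464) = 4*I*sqrt(154) ≈ 49.639*I)
w(V) = 3 (w(V) = 8 - 5 = 3)
(18897 + n)*(I + w(80)) = (18897 + 25997/6)*(4*I*sqrt(154) + 3) = 139379*(3 + 4*I*sqrt(154))/6 = 139379/2 + 278758*I*sqrt(154)/3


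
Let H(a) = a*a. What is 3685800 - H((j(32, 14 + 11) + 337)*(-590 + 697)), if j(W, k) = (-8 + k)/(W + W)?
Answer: -5319132027225/4096 ≈ -1.2986e+9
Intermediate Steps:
j(W, k) = (-8 + k)/(2*W) (j(W, k) = (-8 + k)/((2*W)) = (-8 + k)*(1/(2*W)) = (-8 + k)/(2*W))
H(a) = a**2
3685800 - H((j(32, 14 + 11) + 337)*(-590 + 697)) = 3685800 - (((1/2)*(-8 + (14 + 11))/32 + 337)*(-590 + 697))**2 = 3685800 - (((1/2)*(1/32)*(-8 + 25) + 337)*107)**2 = 3685800 - (((1/2)*(1/32)*17 + 337)*107)**2 = 3685800 - ((17/64 + 337)*107)**2 = 3685800 - ((21585/64)*107)**2 = 3685800 - (2309595/64)**2 = 3685800 - 1*5334229064025/4096 = 3685800 - 5334229064025/4096 = -5319132027225/4096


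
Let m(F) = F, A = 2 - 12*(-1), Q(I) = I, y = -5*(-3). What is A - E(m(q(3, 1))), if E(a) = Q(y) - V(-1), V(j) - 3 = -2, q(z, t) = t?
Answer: 0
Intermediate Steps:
V(j) = 1 (V(j) = 3 - 2 = 1)
y = 15
A = 14 (A = 2 + 12 = 14)
E(a) = 14 (E(a) = 15 - 1*1 = 15 - 1 = 14)
A - E(m(q(3, 1))) = 14 - 1*14 = 14 - 14 = 0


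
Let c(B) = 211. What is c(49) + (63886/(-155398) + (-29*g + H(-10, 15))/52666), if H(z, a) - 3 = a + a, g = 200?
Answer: 861301757503/4092095534 ≈ 210.48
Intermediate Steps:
H(z, a) = 3 + 2*a (H(z, a) = 3 + (a + a) = 3 + 2*a)
c(49) + (63886/(-155398) + (-29*g + H(-10, 15))/52666) = 211 + (63886/(-155398) + (-29*200 + (3 + 2*15))/52666) = 211 + (63886*(-1/155398) + (-5800 + (3 + 30))*(1/52666)) = 211 + (-31943/77699 + (-5800 + 33)*(1/52666)) = 211 + (-31943/77699 - 5767*1/52666) = 211 + (-31943/77699 - 5767/52666) = 211 - 2130400171/4092095534 = 861301757503/4092095534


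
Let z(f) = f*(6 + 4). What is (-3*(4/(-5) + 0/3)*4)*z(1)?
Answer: 96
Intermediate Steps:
z(f) = 10*f (z(f) = f*10 = 10*f)
(-3*(4/(-5) + 0/3)*4)*z(1) = (-3*(4/(-5) + 0/3)*4)*(10*1) = -3*(4*(-⅕) + 0*(⅓))*4*10 = -3*(-⅘ + 0)*4*10 = -(-12)*4/5*10 = -3*(-16/5)*10 = (48/5)*10 = 96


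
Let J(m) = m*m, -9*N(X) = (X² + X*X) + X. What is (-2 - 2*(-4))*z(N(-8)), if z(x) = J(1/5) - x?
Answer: 2006/25 ≈ 80.240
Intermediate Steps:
N(X) = -2*X²/9 - X/9 (N(X) = -((X² + X*X) + X)/9 = -((X² + X²) + X)/9 = -(2*X² + X)/9 = -(X + 2*X²)/9 = -2*X²/9 - X/9)
J(m) = m²
z(x) = 1/25 - x (z(x) = (1/5)² - x = (⅕)² - x = 1/25 - x)
(-2 - 2*(-4))*z(N(-8)) = (-2 - 2*(-4))*(1/25 - (-1)*(-8)*(1 + 2*(-8))/9) = (-2 + 8)*(1/25 - (-1)*(-8)*(1 - 16)/9) = 6*(1/25 - (-1)*(-8)*(-15)/9) = 6*(1/25 - 1*(-40/3)) = 6*(1/25 + 40/3) = 6*(1003/75) = 2006/25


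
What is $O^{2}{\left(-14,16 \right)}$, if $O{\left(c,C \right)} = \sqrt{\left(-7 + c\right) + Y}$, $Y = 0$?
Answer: $-21$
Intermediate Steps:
$O{\left(c,C \right)} = \sqrt{-7 + c}$ ($O{\left(c,C \right)} = \sqrt{\left(-7 + c\right) + 0} = \sqrt{-7 + c}$)
$O^{2}{\left(-14,16 \right)} = \left(\sqrt{-7 - 14}\right)^{2} = \left(\sqrt{-21}\right)^{2} = \left(i \sqrt{21}\right)^{2} = -21$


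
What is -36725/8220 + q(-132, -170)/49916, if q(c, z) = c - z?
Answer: -91642637/20515476 ≈ -4.4670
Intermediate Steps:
-36725/8220 + q(-132, -170)/49916 = -36725/8220 + (-132 - 1*(-170))/49916 = -36725*1/8220 + (-132 + 170)*(1/49916) = -7345/1644 + 38*(1/49916) = -7345/1644 + 19/24958 = -91642637/20515476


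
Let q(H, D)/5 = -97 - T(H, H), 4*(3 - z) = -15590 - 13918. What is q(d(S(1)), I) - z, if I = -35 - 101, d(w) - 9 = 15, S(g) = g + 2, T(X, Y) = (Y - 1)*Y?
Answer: -10625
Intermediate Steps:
T(X, Y) = Y*(-1 + Y) (T(X, Y) = (-1 + Y)*Y = Y*(-1 + Y))
S(g) = 2 + g
d(w) = 24 (d(w) = 9 + 15 = 24)
z = 7380 (z = 3 - (-15590 - 13918)/4 = 3 - ¼*(-29508) = 3 + 7377 = 7380)
I = -136
q(H, D) = -485 - 5*H*(-1 + H) (q(H, D) = 5*(-97 - H*(-1 + H)) = -485 - 5*H*(-1 + H))
q(d(S(1)), I) - z = (-485 - 5*24² + 5*24) - 1*7380 = (-485 - 5*576 + 120) - 7380 = (-485 - 2880 + 120) - 7380 = -3245 - 7380 = -10625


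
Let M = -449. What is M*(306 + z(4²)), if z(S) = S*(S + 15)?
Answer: -360098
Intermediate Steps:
z(S) = S*(15 + S)
M*(306 + z(4²)) = -449*(306 + 4²*(15 + 4²)) = -449*(306 + 16*(15 + 16)) = -449*(306 + 16*31) = -449*(306 + 496) = -449*802 = -360098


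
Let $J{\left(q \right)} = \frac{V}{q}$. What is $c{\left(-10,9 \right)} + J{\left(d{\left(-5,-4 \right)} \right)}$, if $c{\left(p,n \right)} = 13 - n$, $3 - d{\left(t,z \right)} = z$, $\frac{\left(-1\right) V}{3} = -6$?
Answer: $\frac{46}{7} \approx 6.5714$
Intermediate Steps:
$V = 18$ ($V = \left(-3\right) \left(-6\right) = 18$)
$d{\left(t,z \right)} = 3 - z$
$J{\left(q \right)} = \frac{18}{q}$
$c{\left(-10,9 \right)} + J{\left(d{\left(-5,-4 \right)} \right)} = \left(13 - 9\right) + \frac{18}{3 - -4} = \left(13 - 9\right) + \frac{18}{3 + 4} = 4 + \frac{18}{7} = \frac{46}{7}$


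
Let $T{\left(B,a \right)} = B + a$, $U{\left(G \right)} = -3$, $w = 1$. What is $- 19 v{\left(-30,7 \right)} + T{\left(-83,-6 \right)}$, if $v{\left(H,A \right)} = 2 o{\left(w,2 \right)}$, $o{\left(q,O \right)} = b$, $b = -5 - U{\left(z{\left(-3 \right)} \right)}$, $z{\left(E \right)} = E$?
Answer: $-13$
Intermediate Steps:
$b = -2$ ($b = -5 - -3 = -5 + 3 = -2$)
$o{\left(q,O \right)} = -2$
$v{\left(H,A \right)} = -4$ ($v{\left(H,A \right)} = 2 \left(-2\right) = -4$)
$- 19 v{\left(-30,7 \right)} + T{\left(-83,-6 \right)} = \left(-19\right) \left(-4\right) - 89 = 76 - 89 = -13$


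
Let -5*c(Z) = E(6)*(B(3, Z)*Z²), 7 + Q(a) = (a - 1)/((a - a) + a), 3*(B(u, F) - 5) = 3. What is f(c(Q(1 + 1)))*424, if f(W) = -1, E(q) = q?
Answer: -424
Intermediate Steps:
B(u, F) = 6 (B(u, F) = 5 + (⅓)*3 = 5 + 1 = 6)
Q(a) = -7 + (-1 + a)/a (Q(a) = -7 + (a - 1)/((a - a) + a) = -7 + (-1 + a)/(0 + a) = -7 + (-1 + a)/a)
c(Z) = -36*Z²/5 (c(Z) = -6*6*Z²/5 = -36*Z²/5)
f(c(Q(1 + 1)))*424 = -1*424 = -424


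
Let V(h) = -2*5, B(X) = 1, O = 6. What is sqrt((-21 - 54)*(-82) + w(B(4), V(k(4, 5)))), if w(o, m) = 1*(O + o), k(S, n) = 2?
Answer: sqrt(6157) ≈ 78.467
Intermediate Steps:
V(h) = -10
w(o, m) = 6 + o (w(o, m) = 1*(6 + o) = 6 + o)
sqrt((-21 - 54)*(-82) + w(B(4), V(k(4, 5)))) = sqrt((-21 - 54)*(-82) + (6 + 1)) = sqrt(-75*(-82) + 7) = sqrt(6150 + 7) = sqrt(6157)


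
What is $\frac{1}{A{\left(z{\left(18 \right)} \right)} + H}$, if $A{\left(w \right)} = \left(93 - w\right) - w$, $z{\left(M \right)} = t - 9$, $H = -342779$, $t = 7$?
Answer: $- \frac{1}{342682} \approx -2.9182 \cdot 10^{-6}$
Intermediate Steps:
$z{\left(M \right)} = -2$ ($z{\left(M \right)} = 7 - 9 = -2$)
$A{\left(w \right)} = 93 - 2 w$
$\frac{1}{A{\left(z{\left(18 \right)} \right)} + H} = \frac{1}{\left(93 - -4\right) - 342779} = \frac{1}{\left(93 + 4\right) - 342779} = \frac{1}{97 - 342779} = \frac{1}{-342682} = - \frac{1}{342682}$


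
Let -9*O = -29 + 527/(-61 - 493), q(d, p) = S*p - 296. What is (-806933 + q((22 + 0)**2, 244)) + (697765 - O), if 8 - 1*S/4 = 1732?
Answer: -2978455787/1662 ≈ -1.7921e+6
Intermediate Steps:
S = -6896 (S = 32 - 4*1732 = 32 - 6928 = -6896)
q(d, p) = -296 - 6896*p (q(d, p) = -6896*p - 296 = -296 - 6896*p)
O = 5531/1662 (O = -(-29 + 527/(-61 - 493))/9 = -(-29 + 527/(-554))/9 = -(-29 - 1/554*527)/9 = -(-29 - 527/554)/9 = -1/9*(-16593/554) = 5531/1662 ≈ 3.3279)
(-806933 + q((22 + 0)**2, 244)) + (697765 - O) = (-806933 + (-296 - 6896*244)) + (697765 - 1*5531/1662) = (-806933 + (-296 - 1682624)) + (697765 - 5531/1662) = (-806933 - 1682920) + 1159679899/1662 = -2489853 + 1159679899/1662 = -2978455787/1662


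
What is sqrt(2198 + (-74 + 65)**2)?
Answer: sqrt(2279) ≈ 47.739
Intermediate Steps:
sqrt(2198 + (-74 + 65)**2) = sqrt(2198 + (-9)**2) = sqrt(2198 + 81) = sqrt(2279)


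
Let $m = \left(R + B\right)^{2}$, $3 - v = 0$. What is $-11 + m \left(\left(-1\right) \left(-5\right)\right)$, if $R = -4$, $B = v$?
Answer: $-6$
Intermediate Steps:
$v = 3$ ($v = 3 - 0 = 3 + 0 = 3$)
$B = 3$
$m = 1$ ($m = \left(-4 + 3\right)^{2} = \left(-1\right)^{2} = 1$)
$-11 + m \left(\left(-1\right) \left(-5\right)\right) = -11 + 1 \left(\left(-1\right) \left(-5\right)\right) = -11 + 1 \cdot 5 = -11 + 5 = -6$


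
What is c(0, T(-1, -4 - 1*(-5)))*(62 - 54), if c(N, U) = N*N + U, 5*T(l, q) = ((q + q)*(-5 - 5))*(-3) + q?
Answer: 488/5 ≈ 97.600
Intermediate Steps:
T(l, q) = 61*q/5 (T(l, q) = (((q + q)*(-5 - 5))*(-3) + q)/5 = (((2*q)*(-10))*(-3) + q)/5 = (-20*q*(-3) + q)/5 = (60*q + q)/5 = (61*q)/5 = 61*q/5)
c(N, U) = U + N² (c(N, U) = N² + U = U + N²)
c(0, T(-1, -4 - 1*(-5)))*(62 - 54) = (61*(-4 - 1*(-5))/5 + 0²)*(62 - 54) = (61*(-4 + 5)/5 + 0)*8 = ((61/5)*1 + 0)*8 = (61/5 + 0)*8 = (61/5)*8 = 488/5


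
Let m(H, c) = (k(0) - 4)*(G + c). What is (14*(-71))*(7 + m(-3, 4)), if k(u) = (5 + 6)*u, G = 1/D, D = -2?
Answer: 6958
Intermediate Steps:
G = -1/2 (G = 1/(-2) = -1/2 ≈ -0.50000)
k(u) = 11*u
m(H, c) = 2 - 4*c (m(H, c) = (11*0 - 4)*(-1/2 + c) = (0 - 4)*(-1/2 + c) = -4*(-1/2 + c) = 2 - 4*c)
(14*(-71))*(7 + m(-3, 4)) = (14*(-71))*(7 + (2 - 4*4)) = -994*(7 + (2 - 16)) = -994*(7 - 14) = -994*(-7) = 6958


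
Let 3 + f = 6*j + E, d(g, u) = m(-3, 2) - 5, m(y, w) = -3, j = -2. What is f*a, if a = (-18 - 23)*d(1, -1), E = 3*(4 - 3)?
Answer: -3936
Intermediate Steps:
E = 3 (E = 3*1 = 3)
d(g, u) = -8 (d(g, u) = -3 - 5 = -8)
f = -12 (f = -3 + (6*(-2) + 3) = -3 + (-12 + 3) = -3 - 9 = -12)
a = 328 (a = (-18 - 23)*(-8) = -41*(-8) = 328)
f*a = -12*328 = -3936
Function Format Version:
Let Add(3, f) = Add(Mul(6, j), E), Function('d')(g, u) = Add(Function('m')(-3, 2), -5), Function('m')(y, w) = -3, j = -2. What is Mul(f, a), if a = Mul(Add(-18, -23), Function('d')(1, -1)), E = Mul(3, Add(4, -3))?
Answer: -3936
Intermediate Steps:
E = 3 (E = Mul(3, 1) = 3)
Function('d')(g, u) = -8 (Function('d')(g, u) = Add(-3, -5) = -8)
f = -12 (f = Add(-3, Add(Mul(6, -2), 3)) = Add(-3, Add(-12, 3)) = Add(-3, -9) = -12)
a = 328 (a = Mul(Add(-18, -23), -8) = Mul(-41, -8) = 328)
Mul(f, a) = Mul(-12, 328) = -3936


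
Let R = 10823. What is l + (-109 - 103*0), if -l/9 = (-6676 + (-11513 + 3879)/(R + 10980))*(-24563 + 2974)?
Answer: -28283322907589/21803 ≈ -1.2972e+9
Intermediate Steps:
l = -28283320531062/21803 (l = -9*(-6676 + (-11513 + 3879)/(10823 + 10980))*(-24563 + 2974) = -9*(-6676 - 7634/21803)*(-21589) = -(-1310080158)*(-21589)/21803 = -9*3142591170118/21803 = -28283320531062/21803 ≈ -1.2972e+9)
l + (-109 - 103*0) = -28283320531062/21803 + (-109 - 103*0) = -28283320531062/21803 + (-109 + 0) = -28283320531062/21803 - 109 = -28283322907589/21803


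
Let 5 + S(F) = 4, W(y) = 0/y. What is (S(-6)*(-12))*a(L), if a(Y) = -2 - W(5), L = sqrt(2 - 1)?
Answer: -24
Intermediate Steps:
W(y) = 0
L = 1 (L = sqrt(1) = 1)
S(F) = -1 (S(F) = -5 + 4 = -1)
a(Y) = -2 (a(Y) = -2 - 1*0 = -2 + 0 = -2)
(S(-6)*(-12))*a(L) = -1*(-12)*(-2) = 12*(-2) = -24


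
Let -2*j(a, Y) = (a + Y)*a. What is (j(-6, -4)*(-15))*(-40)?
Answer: -18000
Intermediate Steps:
j(a, Y) = -a*(Y + a)/2 (j(a, Y) = -(a + Y)*a/2 = -(Y + a)*a/2 = -a*(Y + a)/2)
(j(-6, -4)*(-15))*(-40) = (-½*(-6)*(-4 - 6)*(-15))*(-40) = (-½*(-6)*(-10)*(-15))*(-40) = -30*(-15)*(-40) = 450*(-40) = -18000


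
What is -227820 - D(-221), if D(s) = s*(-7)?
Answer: -229367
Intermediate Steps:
D(s) = -7*s
-227820 - D(-221) = -227820 - (-7)*(-221) = -227820 - 1*1547 = -227820 - 1547 = -229367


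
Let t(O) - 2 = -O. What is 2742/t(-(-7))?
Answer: -2742/5 ≈ -548.40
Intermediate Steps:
t(O) = 2 - O
2742/t(-(-7)) = 2742/(2 - (-1)*1*(-7)) = 2742/(2 - (-1)*(-7)) = 2742/(2 - 1*7) = 2742/(2 - 7) = 2742/(-5) = 2742*(-1/5) = -2742/5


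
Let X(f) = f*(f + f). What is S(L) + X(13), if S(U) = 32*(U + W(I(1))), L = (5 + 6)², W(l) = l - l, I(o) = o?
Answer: 4210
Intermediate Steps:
X(f) = 2*f² (X(f) = f*(2*f) = 2*f²)
W(l) = 0
L = 121 (L = 11² = 121)
S(U) = 32*U (S(U) = 32*(U + 0) = 32*U)
S(L) + X(13) = 32*121 + 2*13² = 3872 + 2*169 = 3872 + 338 = 4210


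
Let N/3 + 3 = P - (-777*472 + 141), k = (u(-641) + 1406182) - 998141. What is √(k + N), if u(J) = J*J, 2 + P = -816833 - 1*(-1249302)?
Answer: 3*√357347 ≈ 1793.4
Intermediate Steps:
P = 432467 (P = -2 + (-816833 - 1*(-1249302)) = -2 + (-816833 + 1249302) = -2 + 432469 = 432467)
u(J) = J²
k = 818922 (k = ((-641)² + 1406182) - 998141 = (410881 + 1406182) - 998141 = 1817063 - 998141 = 818922)
N = 2397201 (N = -9 + 3*(432467 - (-777*472 + 141)) = -9 + 3*(432467 - (-366744 + 141)) = -9 + 3*(432467 - 1*(-366603)) = -9 + 3*(432467 + 366603) = -9 + 3*799070 = -9 + 2397210 = 2397201)
√(k + N) = √(818922 + 2397201) = √3216123 = 3*√357347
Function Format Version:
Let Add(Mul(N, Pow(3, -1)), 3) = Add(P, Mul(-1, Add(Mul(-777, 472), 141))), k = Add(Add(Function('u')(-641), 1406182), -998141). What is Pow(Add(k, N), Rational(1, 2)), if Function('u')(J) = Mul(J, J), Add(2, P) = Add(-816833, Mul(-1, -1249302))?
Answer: Mul(3, Pow(357347, Rational(1, 2))) ≈ 1793.4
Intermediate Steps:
P = 432467 (P = Add(-2, Add(-816833, Mul(-1, -1249302))) = Add(-2, Add(-816833, 1249302)) = Add(-2, 432469) = 432467)
Function('u')(J) = Pow(J, 2)
k = 818922 (k = Add(Add(Pow(-641, 2), 1406182), -998141) = Add(Add(410881, 1406182), -998141) = Add(1817063, -998141) = 818922)
N = 2397201 (N = Add(-9, Mul(3, Add(432467, Mul(-1, Add(Mul(-777, 472), 141))))) = Add(-9, Mul(3, Add(432467, Mul(-1, Add(-366744, 141))))) = Add(-9, Mul(3, Add(432467, Mul(-1, -366603)))) = Add(-9, Mul(3, Add(432467, 366603))) = Add(-9, Mul(3, 799070)) = Add(-9, 2397210) = 2397201)
Pow(Add(k, N), Rational(1, 2)) = Pow(Add(818922, 2397201), Rational(1, 2)) = Pow(3216123, Rational(1, 2)) = Mul(3, Pow(357347, Rational(1, 2)))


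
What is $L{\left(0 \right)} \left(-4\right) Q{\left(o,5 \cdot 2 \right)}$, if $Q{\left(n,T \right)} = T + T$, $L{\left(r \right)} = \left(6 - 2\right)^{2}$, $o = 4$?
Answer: $-1280$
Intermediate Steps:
$L{\left(r \right)} = 16$ ($L{\left(r \right)} = 4^{2} = 16$)
$Q{\left(n,T \right)} = 2 T$
$L{\left(0 \right)} \left(-4\right) Q{\left(o,5 \cdot 2 \right)} = 16 \left(-4\right) 2 \cdot 5 \cdot 2 = - 64 \cdot 2 \cdot 10 = \left(-64\right) 20 = -1280$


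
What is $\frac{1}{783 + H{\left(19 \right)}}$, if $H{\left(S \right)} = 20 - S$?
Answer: $\frac{1}{784} \approx 0.0012755$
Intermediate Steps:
$\frac{1}{783 + H{\left(19 \right)}} = \frac{1}{783 + \left(20 - 19\right)} = \frac{1}{783 + 1} = \frac{1}{784}$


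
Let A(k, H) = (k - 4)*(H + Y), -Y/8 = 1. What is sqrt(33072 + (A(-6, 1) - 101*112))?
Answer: sqrt(21830) ≈ 147.75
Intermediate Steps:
Y = -8 (Y = -8*1 = -8)
A(k, H) = (-8 + H)*(-4 + k) (A(k, H) = (k - 4)*(H - 8) = (-4 + k)*(-8 + H) = (-8 + H)*(-4 + k))
sqrt(33072 + (A(-6, 1) - 101*112)) = sqrt(33072 + ((32 - 8*(-6) - 4*1 + 1*(-6)) - 101*112)) = sqrt(33072 + ((32 + 48 - 4 - 6) - 11312)) = sqrt(33072 + (70 - 11312)) = sqrt(33072 - 11242) = sqrt(21830)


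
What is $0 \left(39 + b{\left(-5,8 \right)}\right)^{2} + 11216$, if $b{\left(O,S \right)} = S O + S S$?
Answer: $11216$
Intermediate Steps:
$b{\left(O,S \right)} = S^{2} + O S$ ($b{\left(O,S \right)} = O S + S^{2} = S^{2} + O S$)
$0 \left(39 + b{\left(-5,8 \right)}\right)^{2} + 11216 = 0 \left(39 + 8 \left(-5 + 8\right)\right)^{2} + 11216 = 0 \left(39 + 8 \cdot 3\right)^{2} + 11216 = 0 \left(39 + 24\right)^{2} + 11216 = 0 \cdot 63^{2} + 11216 = 0 \cdot 3969 + 11216 = 0 + 11216 = 11216$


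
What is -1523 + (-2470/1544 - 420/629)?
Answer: -740651579/485588 ≈ -1525.3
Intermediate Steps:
-1523 + (-2470/1544 - 420/629) = -1523 + (-2470*1/1544 - 420*1/629) = -1523 + (-1235/772 - 420/629) = -1523 - 1101055/485588 = -740651579/485588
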